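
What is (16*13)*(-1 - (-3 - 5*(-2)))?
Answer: -1664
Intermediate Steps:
(16*13)*(-1 - (-3 - 5*(-2))) = 208*(-1 - (-3 + 10)) = 208*(-1 - 1*7) = 208*(-1 - 7) = 208*(-8) = -1664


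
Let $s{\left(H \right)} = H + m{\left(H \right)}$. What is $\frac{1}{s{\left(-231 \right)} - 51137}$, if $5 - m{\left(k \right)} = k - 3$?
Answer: $- \frac{1}{51129} \approx -1.9558 \cdot 10^{-5}$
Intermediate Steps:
$m{\left(k \right)} = 8 - k$ ($m{\left(k \right)} = 5 - \left(k - 3\right) = 5 - \left(-3 + k\right) = 8 - k$)
$s{\left(H \right)} = 8$ ($s{\left(H \right)} = H - \left(-8 + H\right) = 8$)
$\frac{1}{s{\left(-231 \right)} - 51137} = \frac{1}{8 - 51137} = \frac{1}{-51129} = - \frac{1}{51129}$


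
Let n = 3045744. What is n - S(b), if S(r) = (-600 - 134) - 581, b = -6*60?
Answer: 3047059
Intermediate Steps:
b = -360
S(r) = -1315 (S(r) = -734 - 581 = -1315)
n - S(b) = 3045744 - 1*(-1315) = 3045744 + 1315 = 3047059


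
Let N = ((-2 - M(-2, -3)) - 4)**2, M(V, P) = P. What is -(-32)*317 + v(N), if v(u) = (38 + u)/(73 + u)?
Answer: 831855/82 ≈ 10145.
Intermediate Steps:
N = 9 (N = ((-2 - 1*(-3)) - 4)**2 = ((-2 + 3) - 4)**2 = (1 - 4)**2 = (-3)**2 = 9)
v(u) = (38 + u)/(73 + u)
-(-32)*317 + v(N) = -(-32)*317 + (38 + 9)/(73 + 9) = -32*(-317) + 47/82 = 10144 + (1/82)*47 = 10144 + 47/82 = 831855/82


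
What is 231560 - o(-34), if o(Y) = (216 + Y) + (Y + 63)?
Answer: 231349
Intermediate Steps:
o(Y) = 279 + 2*Y (o(Y) = (216 + Y) + (63 + Y) = 279 + 2*Y)
231560 - o(-34) = 231560 - (279 + 2*(-34)) = 231560 - (279 - 68) = 231560 - 1*211 = 231560 - 211 = 231349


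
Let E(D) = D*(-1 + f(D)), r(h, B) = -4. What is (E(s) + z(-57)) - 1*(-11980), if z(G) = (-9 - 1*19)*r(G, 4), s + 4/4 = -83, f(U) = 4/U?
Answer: 12180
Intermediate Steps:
s = -84 (s = -1 - 83 = -84)
z(G) = 112 (z(G) = (-9 - 1*19)*(-4) = (-9 - 19)*(-4) = -28*(-4) = 112)
E(D) = D*(-1 + 4/D)
(E(s) + z(-57)) - 1*(-11980) = ((4 - 1*(-84)) + 112) - 1*(-11980) = ((4 + 84) + 112) + 11980 = (88 + 112) + 11980 = 200 + 11980 = 12180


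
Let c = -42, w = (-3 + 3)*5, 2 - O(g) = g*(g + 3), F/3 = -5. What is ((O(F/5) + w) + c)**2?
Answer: 1600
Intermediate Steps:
F = -15 (F = 3*(-5) = -15)
O(g) = 2 - g*(3 + g) (O(g) = 2 - g*(g + 3) = 2 - g*(3 + g))
w = 0 (w = 0*5 = 0)
((O(F/5) + w) + c)**2 = (((2 - (-15/5)**2 - (-45)/5) + 0) - 42)**2 = (((2 - (-15*1/5)**2 - (-45)/5) + 0) - 42)**2 = (((2 - 1*(-3)**2 - 3*(-3)) + 0) - 42)**2 = (((2 - 1*9 + 9) + 0) - 42)**2 = (((2 - 9 + 9) + 0) - 42)**2 = ((2 + 0) - 42)**2 = (2 - 42)**2 = (-40)**2 = 1600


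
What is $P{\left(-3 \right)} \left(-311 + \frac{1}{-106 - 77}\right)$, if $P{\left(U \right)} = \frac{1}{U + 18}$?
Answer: $- \frac{56914}{2745} \approx -20.734$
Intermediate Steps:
$P{\left(U \right)} = \frac{1}{18 + U}$
$P{\left(-3 \right)} \left(-311 + \frac{1}{-106 - 77}\right) = \frac{-311 + \frac{1}{-106 - 77}}{18 - 3} = \frac{-311 + \frac{1}{-183}}{15} = \frac{-311 - \frac{1}{183}}{15} = \frac{1}{15} \left(- \frac{56914}{183}\right) = - \frac{56914}{2745}$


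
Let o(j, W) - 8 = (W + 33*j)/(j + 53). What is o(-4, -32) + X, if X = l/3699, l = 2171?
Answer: 949751/181251 ≈ 5.2400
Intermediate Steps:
o(j, W) = 8 + (W + 33*j)/(53 + j) (o(j, W) = 8 + (W + 33*j)/(j + 53) = 8 + (W + 33*j)/(53 + j))
X = 2171/3699 ≈ 0.58692
o(-4, -32) + X = (424 - 32 + 41*(-4))/(53 - 4) + 2171/3699 = (424 - 32 - 164)/49 + 2171/3699 = (1/49)*228 + 2171/3699 = 228/49 + 2171/3699 = 949751/181251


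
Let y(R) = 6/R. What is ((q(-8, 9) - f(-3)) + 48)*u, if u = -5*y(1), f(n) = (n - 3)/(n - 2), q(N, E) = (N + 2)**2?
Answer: -2484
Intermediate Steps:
q(N, E) = (2 + N)**2
f(n) = (-3 + n)/(-2 + n)
u = -30 (u = -30/1 = -30 ≈ -30.000)
((q(-8, 9) - f(-3)) + 48)*u = (((2 - 8)**2 - (-3 - 3)/(-2 - 3)) + 48)*(-30) = (((-6)**2 - (-6)/(-5)) + 48)*(-30) = ((36 - (-1)*(-6)/5) + 48)*(-30) = ((36 - 1*6/5) + 48)*(-30) = ((36 - 6/5) + 48)*(-30) = (174/5 + 48)*(-30) = (414/5)*(-30) = -2484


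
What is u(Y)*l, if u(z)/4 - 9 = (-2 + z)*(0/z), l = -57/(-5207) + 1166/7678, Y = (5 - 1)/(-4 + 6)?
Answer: 10651104/1817243 ≈ 5.8611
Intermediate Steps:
Y = 2 (Y = 4/2 = 4*(½) = 2)
l = 295864/1817243 (l = -57*(-1/5207) + 1166*(1/7678) = 57/5207 + 53/349 = 295864/1817243 ≈ 0.16281)
u(z) = 36 (u(z) = 36 + 4*((-2 + z)*(0/z)) = 36 + 4*((-2 + z)*0) = 36 + 4*0 = 36 + 0 = 36)
u(Y)*l = 36*(295864/1817243) = 10651104/1817243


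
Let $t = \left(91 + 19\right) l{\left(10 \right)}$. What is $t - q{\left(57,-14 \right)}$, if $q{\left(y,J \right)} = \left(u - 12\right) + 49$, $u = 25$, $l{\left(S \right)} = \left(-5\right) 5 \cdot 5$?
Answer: $-13812$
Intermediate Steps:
$l{\left(S \right)} = -125$ ($l{\left(S \right)} = \left(-25\right) 5 = -125$)
$t = -13750$ ($t = \left(91 + 19\right) \left(-125\right) = 110 \left(-125\right) = -13750$)
$q{\left(y,J \right)} = 62$ ($q{\left(y,J \right)} = \left(25 - 12\right) + 49 = 13 + 49 = 62$)
$t - q{\left(57,-14 \right)} = -13750 - 62 = -13812$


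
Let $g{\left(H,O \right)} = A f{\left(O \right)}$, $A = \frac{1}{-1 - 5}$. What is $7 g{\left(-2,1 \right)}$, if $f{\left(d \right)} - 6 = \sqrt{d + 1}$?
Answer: $-7 - \frac{7 \sqrt{2}}{6} \approx -8.6499$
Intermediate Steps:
$f{\left(d \right)} = 6 + \sqrt{1 + d}$ ($f{\left(d \right)} = 6 + \sqrt{d + 1} = 6 + \sqrt{1 + d}$)
$A = - \frac{1}{6}$ ($A = \frac{1}{-6} = - \frac{1}{6} \approx -0.16667$)
$g{\left(H,O \right)} = -1 - \frac{\sqrt{1 + O}}{6}$ ($g{\left(H,O \right)} = - \frac{6 + \sqrt{1 + O}}{6} = -1 - \frac{\sqrt{1 + O}}{6}$)
$7 g{\left(-2,1 \right)} = 7 \left(-1 - \frac{\sqrt{1 + 1}}{6}\right) = 7 \left(-1 - \frac{\sqrt{2}}{6}\right) = -7 - \frac{7 \sqrt{2}}{6}$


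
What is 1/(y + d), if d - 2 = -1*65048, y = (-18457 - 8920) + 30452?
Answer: -1/61971 ≈ -1.6137e-5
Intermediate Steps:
y = 3075 (y = -27377 + 30452 = 3075)
d = -65046 (d = 2 - 1*65048 = 2 - 65048 = -65046)
1/(y + d) = 1/(3075 - 65046) = 1/(-61971) = -1/61971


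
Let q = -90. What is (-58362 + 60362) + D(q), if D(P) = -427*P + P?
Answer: 40340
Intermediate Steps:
D(P) = -426*P
(-58362 + 60362) + D(q) = (-58362 + 60362) - 426*(-90) = 2000 + 38340 = 40340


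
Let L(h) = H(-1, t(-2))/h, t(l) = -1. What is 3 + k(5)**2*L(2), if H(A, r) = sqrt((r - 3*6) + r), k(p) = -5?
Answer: 3 + 25*I*sqrt(5) ≈ 3.0 + 55.902*I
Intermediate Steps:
H(A, r) = sqrt(-18 + 2*r) (H(A, r) = sqrt((r - 18) + r) = sqrt((-18 + r) + r) = sqrt(-18 + 2*r))
L(h) = 2*I*sqrt(5)/h (L(h) = sqrt(-18 + 2*(-1))/h = sqrt(-18 - 2)/h = sqrt(-20)/h = (2*I*sqrt(5))/h = 2*I*sqrt(5)/h)
3 + k(5)**2*L(2) = 3 + (-5)**2*(2*I*sqrt(5)/2) = 3 + 25*(2*I*sqrt(5)*(1/2)) = 3 + 25*(I*sqrt(5)) = 3 + 25*I*sqrt(5)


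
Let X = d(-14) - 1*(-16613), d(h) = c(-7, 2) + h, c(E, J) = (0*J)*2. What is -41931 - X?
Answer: -58530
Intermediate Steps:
c(E, J) = 0 (c(E, J) = 0*2 = 0)
d(h) = h (d(h) = 0 + h = h)
X = 16599 (X = -14 - 1*(-16613) = -14 + 16613 = 16599)
-41931 - X = -41931 - 1*16599 = -41931 - 16599 = -58530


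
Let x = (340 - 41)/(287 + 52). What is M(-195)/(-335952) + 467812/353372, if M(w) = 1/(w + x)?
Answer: 861852291852871/651018923304672 ≈ 1.3239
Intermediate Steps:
x = 299/339 ≈ 0.88201
M(w) = 1/(299/339 + w) (M(w) = 1/(w + 299/339) = 1/(299/339 + w))
M(-195)/(-335952) + 467812/353372 = (339/(299 + 339*(-195)))/(-335952) + 467812/353372 = (339/(299 - 66105))*(-1/335952) + 467812*(1/353372) = (339/(-65806))*(-1/335952) + 116953/88343 = (339*(-1/65806))*(-1/335952) + 116953/88343 = -339/65806*(-1/335952) + 116953/88343 = 113/7369219104 + 116953/88343 = 861852291852871/651018923304672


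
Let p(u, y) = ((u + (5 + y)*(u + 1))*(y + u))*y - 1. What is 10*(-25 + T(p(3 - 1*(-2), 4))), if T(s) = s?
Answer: 20980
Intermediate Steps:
p(u, y) = -1 + y*(u + y)*(u + (1 + u)*(5 + y)) (p(u, y) = ((u + (5 + y)*(1 + u))*(u + y))*y - 1 = ((u + (1 + u)*(5 + y))*(u + y))*y - 1 = ((u + y)*(u + (1 + u)*(5 + y)))*y - 1 = y*(u + y)*(u + (1 + u)*(5 + y)) - 1 = -1 + y*(u + y)*(u + (1 + u)*(5 + y)))
10*(-25 + T(p(3 - 1*(-2), 4))) = 10*(-25 + (-1 + 4**3 + 5*4**2 + (3 - 1*(-2))*4**3 + (3 - 1*(-2))**2*4**2 + 5*(3 - 1*(-2))*4 + 6*4*(3 - 1*(-2))**2 + 7*(3 - 1*(-2))*4**2)) = 10*(-25 + (-1 + 64 + 5*16 + (3 + 2)*64 + (3 + 2)**2*16 + 5*(3 + 2)*4 + 6*4*(3 + 2)**2 + 7*(3 + 2)*16)) = 10*(-25 + (-1 + 64 + 80 + 5*64 + 5**2*16 + 5*5*4 + 6*4*5**2 + 7*5*16)) = 10*(-25 + (-1 + 64 + 80 + 320 + 25*16 + 100 + 6*4*25 + 560)) = 10*(-25 + (-1 + 64 + 80 + 320 + 400 + 100 + 600 + 560)) = 10*(-25 + 2123) = 10*2098 = 20980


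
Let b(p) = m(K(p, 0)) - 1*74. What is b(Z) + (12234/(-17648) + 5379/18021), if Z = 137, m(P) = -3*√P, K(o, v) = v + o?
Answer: -3943350219/53005768 - 3*√137 ≈ -109.51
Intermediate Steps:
K(o, v) = o + v
b(p) = -74 - 3*√p (b(p) = -3*√(p + 0) - 1*74 = -3*√p - 74 = -74 - 3*√p)
b(Z) + (12234/(-17648) + 5379/18021) = (-74 - 3*√137) + (12234/(-17648) + 5379/18021) = (-74 - 3*√137) + (12234*(-1/17648) + 5379*(1/18021)) = (-74 - 3*√137) + (-6117/8824 + 1793/6007) = (-74 - 3*√137) - 20923387/53005768 = -3943350219/53005768 - 3*√137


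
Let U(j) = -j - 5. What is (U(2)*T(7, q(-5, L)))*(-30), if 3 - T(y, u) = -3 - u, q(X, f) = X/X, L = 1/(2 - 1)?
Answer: 1470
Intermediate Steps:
L = 1 (L = 1/1 = 1)
q(X, f) = 1
U(j) = -5 - j
T(y, u) = 6 + u (T(y, u) = 3 - (-3 - u) = 3 + (3 + u) = 6 + u)
(U(2)*T(7, q(-5, L)))*(-30) = ((-5 - 1*2)*(6 + 1))*(-30) = ((-5 - 2)*7)*(-30) = -7*7*(-30) = -49*(-30) = 1470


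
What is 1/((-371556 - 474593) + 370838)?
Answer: -1/475311 ≈ -2.1039e-6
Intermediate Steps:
1/((-371556 - 474593) + 370838) = 1/(-846149 + 370838) = 1/(-475311) = -1/475311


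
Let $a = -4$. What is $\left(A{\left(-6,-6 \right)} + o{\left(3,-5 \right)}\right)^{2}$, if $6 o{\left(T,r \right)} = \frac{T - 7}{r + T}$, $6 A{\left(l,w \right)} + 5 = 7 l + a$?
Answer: $\frac{2401}{36} \approx 66.694$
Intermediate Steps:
$A{\left(l,w \right)} = - \frac{3}{2} + \frac{7 l}{6}$ ($A{\left(l,w \right)} = - \frac{5}{6} + \frac{7 l - 4}{6} = - \frac{5}{6} + \frac{-4 + 7 l}{6} = - \frac{5}{6} + \left(- \frac{2}{3} + \frac{7 l}{6}\right) = - \frac{3}{2} + \frac{7 l}{6}$)
$o{\left(T,r \right)} = \frac{-7 + T}{6 \left(T + r\right)}$ ($o{\left(T,r \right)} = \frac{\left(T - 7\right) \frac{1}{r + T}}{6} = \frac{\left(-7 + T\right) \frac{1}{T + r}}{6} = \frac{\frac{1}{T + r} \left(-7 + T\right)}{6} = \frac{-7 + T}{6 \left(T + r\right)}$)
$\left(A{\left(-6,-6 \right)} + o{\left(3,-5 \right)}\right)^{2} = \left(\left(- \frac{3}{2} + \frac{7}{6} \left(-6\right)\right) + \frac{-7 + 3}{6 \left(3 - 5\right)}\right)^{2} = \left(\left(- \frac{3}{2} - 7\right) + \frac{1}{6} \frac{1}{-2} \left(-4\right)\right)^{2} = \left(- \frac{17}{2} + \frac{1}{6} \left(- \frac{1}{2}\right) \left(-4\right)\right)^{2} = \left(- \frac{17}{2} + \frac{1}{3}\right)^{2} = \left(- \frac{49}{6}\right)^{2} = \frac{2401}{36}$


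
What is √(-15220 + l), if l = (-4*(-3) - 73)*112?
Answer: 2*I*√5513 ≈ 148.5*I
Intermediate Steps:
l = -6832 (l = (12 - 73)*112 = -61*112 = -6832)
√(-15220 + l) = √(-15220 - 6832) = √(-22052) = 2*I*√5513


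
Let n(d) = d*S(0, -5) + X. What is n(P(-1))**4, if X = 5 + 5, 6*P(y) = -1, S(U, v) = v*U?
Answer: 10000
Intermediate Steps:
S(U, v) = U*v
P(y) = -1/6 (P(y) = (1/6)*(-1) = -1/6)
X = 10
n(d) = 10 (n(d) = d*(0*(-5)) + 10 = d*0 + 10 = 0 + 10 = 10)
n(P(-1))**4 = 10**4 = 10000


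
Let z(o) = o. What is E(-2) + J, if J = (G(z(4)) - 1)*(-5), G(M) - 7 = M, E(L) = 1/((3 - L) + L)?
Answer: -149/3 ≈ -49.667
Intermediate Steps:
E(L) = 1/3
G(M) = 7 + M
J = -50 (J = ((7 + 4) - 1)*(-5) = (11 - 1)*(-5) = 10*(-5) = -50)
E(-2) + J = 1/3 - 50 = -149/3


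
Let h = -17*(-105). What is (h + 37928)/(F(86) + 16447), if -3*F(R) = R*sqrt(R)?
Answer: 5878437399/2433898225 + 10245954*sqrt(86)/2433898225 ≈ 2.4543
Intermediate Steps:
h = 1785
F(R) = -R**(3/2)/3 (F(R) = -R*sqrt(R)/3 = -R**(3/2)/3)
(h + 37928)/(F(86) + 16447) = (1785 + 37928)/(-86*sqrt(86)/3 + 16447) = 39713/(-86*sqrt(86)/3 + 16447) = 39713/(16447 - 86*sqrt(86)/3)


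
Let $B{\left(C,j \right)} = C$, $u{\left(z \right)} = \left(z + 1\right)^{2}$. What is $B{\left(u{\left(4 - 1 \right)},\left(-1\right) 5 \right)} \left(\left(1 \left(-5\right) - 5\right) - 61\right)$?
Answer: $-1136$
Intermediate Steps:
$u{\left(z \right)} = \left(1 + z\right)^{2}$
$B{\left(u{\left(4 - 1 \right)},\left(-1\right) 5 \right)} \left(\left(1 \left(-5\right) - 5\right) - 61\right) = \left(1 + \left(4 - 1\right)\right)^{2} \left(\left(1 \left(-5\right) - 5\right) - 61\right) = \left(1 + 3\right)^{2} \left(\left(-5 - 5\right) - 61\right) = 4^{2} \left(-10 - 61\right) = 16 \left(-71\right) = -1136$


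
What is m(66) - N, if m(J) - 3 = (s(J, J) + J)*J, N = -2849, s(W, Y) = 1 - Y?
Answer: 2918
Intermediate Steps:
m(J) = 3 + J (m(J) = 3 + ((1 - J) + J)*J = 3 + 1*J = 3 + J)
m(66) - N = (3 + 66) - 1*(-2849) = 69 + 2849 = 2918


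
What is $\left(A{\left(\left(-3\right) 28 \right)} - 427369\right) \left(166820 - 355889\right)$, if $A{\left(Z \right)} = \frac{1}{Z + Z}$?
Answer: $\frac{4524924912839}{56} \approx 8.0802 \cdot 10^{10}$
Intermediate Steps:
$A{\left(Z \right)} = \frac{1}{2 Z}$
$\left(A{\left(\left(-3\right) 28 \right)} - 427369\right) \left(166820 - 355889\right) = \left(\frac{1}{2 \left(\left(-3\right) 28\right)} - 427369\right) \left(166820 - 355889\right) = \left(\frac{1}{2 \left(-84\right)} - 427369\right) \left(-189069\right) = \left(\frac{1}{2} \left(- \frac{1}{84}\right) - 427369\right) \left(-189069\right) = \left(- \frac{1}{168} - 427369\right) \left(-189069\right) = \left(- \frac{71797993}{168}\right) \left(-189069\right) = \frac{4524924912839}{56}$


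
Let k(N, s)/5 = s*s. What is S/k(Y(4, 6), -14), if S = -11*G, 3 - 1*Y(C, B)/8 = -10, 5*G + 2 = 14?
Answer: -33/1225 ≈ -0.026939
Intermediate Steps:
G = 12/5 (G = -⅖ + (⅕)*14 = -⅖ + 14/5 = 12/5 ≈ 2.4000)
Y(C, B) = 104 (Y(C, B) = 24 - 8*(-10) = 24 + 80 = 104)
k(N, s) = 5*s² (k(N, s) = 5*(s*s) = 5*s²)
S = -132/5 (S = -11*12/5 = -132/5 ≈ -26.400)
S/k(Y(4, 6), -14) = -132/(5*(5*(-14)²)) = -132/(5*(5*196)) = -132/5/980 = -132/5*1/980 = -33/1225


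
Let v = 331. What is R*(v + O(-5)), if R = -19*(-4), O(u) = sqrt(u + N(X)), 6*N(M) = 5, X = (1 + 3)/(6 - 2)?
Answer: 25156 + 190*I*sqrt(6)/3 ≈ 25156.0 + 155.13*I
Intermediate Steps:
X = 1 (X = 4/4 = 4*(1/4) = 1)
N(M) = 5/6 (N(M) = (1/6)*5 = 5/6)
O(u) = sqrt(5/6 + u) (O(u) = sqrt(u + 5/6) = sqrt(5/6 + u))
R = 76
R*(v + O(-5)) = 76*(331 + sqrt(30 + 36*(-5))/6) = 76*(331 + sqrt(30 - 180)/6) = 76*(331 + sqrt(-150)/6) = 76*(331 + (5*I*sqrt(6))/6) = 76*(331 + 5*I*sqrt(6)/6) = 25156 + 190*I*sqrt(6)/3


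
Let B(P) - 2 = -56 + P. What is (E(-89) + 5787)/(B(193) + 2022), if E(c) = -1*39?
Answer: 5748/2161 ≈ 2.6599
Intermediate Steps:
B(P) = -54 + P (B(P) = 2 + (-56 + P) = -54 + P)
E(c) = -39
(E(-89) + 5787)/(B(193) + 2022) = (-39 + 5787)/((-54 + 193) + 2022) = 5748/(139 + 2022) = 5748/2161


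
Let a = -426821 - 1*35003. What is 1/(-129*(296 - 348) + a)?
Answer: -1/455116 ≈ -2.1972e-6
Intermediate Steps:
a = -461824 (a = -426821 - 35003 = -461824)
1/(-129*(296 - 348) + a) = 1/(-129*(296 - 348) - 461824) = 1/(-129*(-52) - 461824) = 1/(6708 - 461824) = 1/(-455116) = -1/455116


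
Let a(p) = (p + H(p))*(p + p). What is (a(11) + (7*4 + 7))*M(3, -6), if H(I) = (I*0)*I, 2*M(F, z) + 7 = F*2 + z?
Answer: -1939/2 ≈ -969.50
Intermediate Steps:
M(F, z) = -7/2 + F + z/2 (M(F, z) = -7/2 + (F*2 + z)/2 = -7/2 + (2*F + z)/2 = -7/2 + (z + 2*F)/2 = -7/2 + (F + z/2) = -7/2 + F + z/2)
H(I) = 0 (H(I) = 0*I = 0)
a(p) = 2*p² (a(p) = (p + 0)*(p + p) = p*(2*p) = 2*p²)
(a(11) + (7*4 + 7))*M(3, -6) = (2*11² + (7*4 + 7))*(-7/2 + 3 + (½)*(-6)) = (2*121 + (28 + 7))*(-7/2 + 3 - 3) = (242 + 35)*(-7/2) = 277*(-7/2) = -1939/2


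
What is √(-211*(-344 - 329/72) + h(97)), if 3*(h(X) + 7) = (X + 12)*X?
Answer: √11097430/12 ≈ 277.61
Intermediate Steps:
h(X) = -7 + X*(12 + X)/3 (h(X) = -7 + ((X + 12)*X)/3 = -7 + ((12 + X)*X)/3 = -7 + (X*(12 + X))/3 = -7 + X*(12 + X)/3)
√(-211*(-344 - 329/72) + h(97)) = √(-211*(-344 - 329/72) + (-7 + 4*97 + (⅓)*97²)) = √(-211*(-344 - 329*1/72) + (-7 + 388 + (⅓)*9409)) = √(-211*(-344 - 329/72) + (-7 + 388 + 9409/3)) = √(-211*(-25097/72) + 10552/3) = √(5295467/72 + 10552/3) = √(5548715/72) = √11097430/12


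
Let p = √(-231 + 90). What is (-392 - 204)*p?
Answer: -596*I*√141 ≈ -7077.1*I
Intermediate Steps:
p = I*√141 (p = √(-141) = I*√141 ≈ 11.874*I)
(-392 - 204)*p = (-392 - 204)*(I*√141) = -596*I*√141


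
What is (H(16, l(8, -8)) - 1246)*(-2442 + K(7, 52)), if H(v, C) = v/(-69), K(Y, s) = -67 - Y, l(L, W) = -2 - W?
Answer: 216350840/69 ≈ 3.1355e+6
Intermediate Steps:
H(v, C) = -v/69 (H(v, C) = v*(-1/69) = -v/69)
(H(16, l(8, -8)) - 1246)*(-2442 + K(7, 52)) = (-1/69*16 - 1246)*(-2442 + (-67 - 1*7)) = (-16/69 - 1246)*(-2442 + (-67 - 7)) = -85990*(-2442 - 74)/69 = -85990/69*(-2516) = 216350840/69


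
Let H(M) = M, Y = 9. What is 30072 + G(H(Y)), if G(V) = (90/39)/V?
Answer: 1172818/39 ≈ 30072.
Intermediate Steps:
G(V) = 30/(13*V) (G(V) = (90*(1/39))/V = 30/(13*V))
30072 + G(H(Y)) = 30072 + (30/13)/9 = 30072 + (30/13)*(⅑) = 30072 + 10/39 = 1172818/39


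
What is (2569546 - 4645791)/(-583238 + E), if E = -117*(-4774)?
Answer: 415249/4936 ≈ 84.127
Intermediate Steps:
E = 558558
(2569546 - 4645791)/(-583238 + E) = (2569546 - 4645791)/(-583238 + 558558) = -2076245/(-24680) = -2076245*(-1/24680) = 415249/4936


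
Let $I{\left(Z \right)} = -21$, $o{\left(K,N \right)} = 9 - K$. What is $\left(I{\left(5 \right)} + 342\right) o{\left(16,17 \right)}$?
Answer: $-2247$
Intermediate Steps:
$\left(I{\left(5 \right)} + 342\right) o{\left(16,17 \right)} = \left(-21 + 342\right) \left(9 - 16\right) = 321 \left(9 - 16\right) = 321 \left(-7\right) = -2247$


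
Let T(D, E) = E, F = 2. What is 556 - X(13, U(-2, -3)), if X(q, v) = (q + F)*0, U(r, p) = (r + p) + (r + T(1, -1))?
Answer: 556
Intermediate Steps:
U(r, p) = -1 + p + 2*r (U(r, p) = (r + p) + (r - 1) = (p + r) + (-1 + r) = -1 + p + 2*r)
X(q, v) = 0 (X(q, v) = (q + 2)*0 = (2 + q)*0 = 0)
556 - X(13, U(-2, -3)) = 556 - 1*0 = 556 + 0 = 556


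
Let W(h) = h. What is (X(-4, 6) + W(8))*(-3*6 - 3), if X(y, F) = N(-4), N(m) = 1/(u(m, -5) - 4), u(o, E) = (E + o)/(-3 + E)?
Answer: -3696/23 ≈ -160.70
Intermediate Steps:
u(o, E) = (E + o)/(-3 + E)
N(m) = 1/(-27/8 - m/8) (N(m) = 1/((-5 + m)/(-3 - 5) - 4) = 1/((-5 + m)/(-8) - 4) = 1/(-(-5 + m)/8 - 4) = 1/((5/8 - m/8) - 4) = 1/(-27/8 - m/8))
X(y, F) = -8/23 (X(y, F) = -8/(27 - 4) = -8/23)
(X(-4, 6) + W(8))*(-3*6 - 3) = (-8/23 + 8)*(-3*6 - 3) = 176*(-18 - 3)/23 = (176/23)*(-21) = -3696/23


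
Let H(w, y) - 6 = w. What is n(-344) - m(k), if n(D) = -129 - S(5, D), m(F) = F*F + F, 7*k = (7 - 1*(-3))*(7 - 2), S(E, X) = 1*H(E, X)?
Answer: -9710/49 ≈ -198.16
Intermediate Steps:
H(w, y) = 6 + w
S(E, X) = 6 + E (S(E, X) = 1*(6 + E) = 6 + E)
k = 50/7 (k = ((7 - 1*(-3))*(7 - 2))/7 = ((7 + 3)*5)/7 = (10*5)/7 = (1/7)*50 = 50/7 ≈ 7.1429)
m(F) = F + F**2 (m(F) = F**2 + F = F + F**2)
n(D) = -140 (n(D) = -129 - (6 + 5) = -129 - 1*11 = -129 - 11 = -140)
n(-344) - m(k) = -140 - 50*(1 + 50/7)/7 = -140 - 50*57/(7*7) = -140 - 1*2850/49 = -140 - 2850/49 = -9710/49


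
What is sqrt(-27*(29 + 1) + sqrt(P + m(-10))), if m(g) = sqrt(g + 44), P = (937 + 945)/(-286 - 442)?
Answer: sqrt(-26830440 + 182*sqrt(91)*sqrt(-941 + 364*sqrt(34)))/182 ≈ 28.429*I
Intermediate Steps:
P = -941/364 (P = 1882/(-728) = 1882*(-1/728) = -941/364 ≈ -2.5852)
m(g) = sqrt(44 + g)
sqrt(-27*(29 + 1) + sqrt(P + m(-10))) = sqrt(-27*(29 + 1) + sqrt(-941/364 + sqrt(44 - 10))) = sqrt(-27*30 + sqrt(-941/364 + sqrt(34))) = sqrt(-810 + sqrt(-941/364 + sqrt(34)))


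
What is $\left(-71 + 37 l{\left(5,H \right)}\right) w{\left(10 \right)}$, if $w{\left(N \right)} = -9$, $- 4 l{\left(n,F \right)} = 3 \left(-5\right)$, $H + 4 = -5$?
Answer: $- \frac{2439}{4} \approx -609.75$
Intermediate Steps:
$H = -9$ ($H = -4 - 5 = -9$)
$l{\left(n,F \right)} = \frac{15}{4}$ ($l{\left(n,F \right)} = - \frac{3 \left(-5\right)}{4} = \left(- \frac{1}{4}\right) \left(-15\right) = \frac{15}{4}$)
$\left(-71 + 37 l{\left(5,H \right)}\right) w{\left(10 \right)} = \left(-71 + 37 \cdot \frac{15}{4}\right) \left(-9\right) = \left(-71 + \frac{555}{4}\right) \left(-9\right) = \frac{271}{4} \left(-9\right) = - \frac{2439}{4}$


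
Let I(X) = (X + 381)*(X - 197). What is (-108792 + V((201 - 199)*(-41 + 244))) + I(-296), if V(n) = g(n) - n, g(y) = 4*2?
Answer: -151095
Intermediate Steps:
g(y) = 8
V(n) = 8 - n
I(X) = (-197 + X)*(381 + X) (I(X) = (381 + X)*(-197 + X) = (-197 + X)*(381 + X))
(-108792 + V((201 - 199)*(-41 + 244))) + I(-296) = (-108792 + (8 - (201 - 199)*(-41 + 244))) + (-75057 + (-296)² + 184*(-296)) = (-108792 + (8 - 2*203)) + (-75057 + 87616 - 54464) = (-108792 + (8 - 1*406)) - 41905 = (-108792 + (8 - 406)) - 41905 = (-108792 - 398) - 41905 = -109190 - 41905 = -151095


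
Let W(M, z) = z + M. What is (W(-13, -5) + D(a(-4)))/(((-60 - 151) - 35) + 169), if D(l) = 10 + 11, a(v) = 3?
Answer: -3/77 ≈ -0.038961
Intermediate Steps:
D(l) = 21
W(M, z) = M + z
(W(-13, -5) + D(a(-4)))/(((-60 - 151) - 35) + 169) = ((-13 - 5) + 21)/(((-60 - 151) - 35) + 169) = (-18 + 21)/((-211 - 35) + 169) = 3/(-246 + 169) = 3/(-77) = 3*(-1/77) = -3/77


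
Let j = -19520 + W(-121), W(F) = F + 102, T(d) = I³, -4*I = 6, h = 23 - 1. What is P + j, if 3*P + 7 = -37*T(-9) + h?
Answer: -155939/8 ≈ -19492.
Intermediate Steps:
h = 22
I = -3/2 (I = -¼*6 = -3/2 ≈ -1.5000)
T(d) = -27/8 (T(d) = (-3/2)³ = -27/8)
W(F) = 102 + F
P = 373/8 (P = -7/3 + (-37*(-27/8) + 22)/3 = -7/3 + (999/8 + 22)/3 = -7/3 + (⅓)*(1175/8) = -7/3 + 1175/24 = 373/8 ≈ 46.625)
j = -19539 (j = -19520 + (102 - 121) = -19520 - 19 = -19539)
P + j = 373/8 - 19539 = -155939/8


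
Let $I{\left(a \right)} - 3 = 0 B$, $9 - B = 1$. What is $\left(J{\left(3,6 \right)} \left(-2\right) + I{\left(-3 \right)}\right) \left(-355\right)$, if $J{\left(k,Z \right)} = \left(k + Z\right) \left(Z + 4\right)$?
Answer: $62835$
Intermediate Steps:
$B = 8$ ($B = 9 - 1 = 8$)
$I{\left(a \right)} = 3$ ($I{\left(a \right)} = 3 + 0 \cdot 8 = 3 + 0 = 3$)
$J{\left(k,Z \right)} = \left(4 + Z\right) \left(Z + k\right)$ ($J{\left(k,Z \right)} = \left(Z + k\right) \left(4 + Z\right) = \left(4 + Z\right) \left(Z + k\right)$)
$\left(J{\left(3,6 \right)} \left(-2\right) + I{\left(-3 \right)}\right) \left(-355\right) = \left(\left(6^{2} + 4 \cdot 6 + 4 \cdot 3 + 6 \cdot 3\right) \left(-2\right) + 3\right) \left(-355\right) = \left(\left(36 + 24 + 12 + 18\right) \left(-2\right) + 3\right) \left(-355\right) = \left(90 \left(-2\right) + 3\right) \left(-355\right) = \left(-180 + 3\right) \left(-355\right) = \left(-177\right) \left(-355\right) = 62835$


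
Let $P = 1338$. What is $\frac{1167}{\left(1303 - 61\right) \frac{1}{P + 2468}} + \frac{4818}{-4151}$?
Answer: $\frac{3071850991}{859257} \approx 3575.0$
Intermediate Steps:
$\frac{1167}{\left(1303 - 61\right) \frac{1}{P + 2468}} + \frac{4818}{-4151} = \frac{1167}{\left(1303 - 61\right) \frac{1}{1338 + 2468}} + \frac{4818}{-4151} = \frac{1167}{1242 \cdot \frac{1}{3806}} + 4818 \left(- \frac{1}{4151}\right) = \frac{1167}{1242 \cdot \frac{1}{3806}} - \frac{4818}{4151} = \frac{1167}{\frac{621}{1903}} - \frac{4818}{4151} = 1167 \cdot \frac{1903}{621} - \frac{4818}{4151} = \frac{740267}{207} - \frac{4818}{4151} = \frac{3071850991}{859257}$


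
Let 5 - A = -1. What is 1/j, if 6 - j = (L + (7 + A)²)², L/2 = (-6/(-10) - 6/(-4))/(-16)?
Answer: -6400/182184601 ≈ -3.5129e-5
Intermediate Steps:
A = 6 (A = 5 - 1*(-1) = 5 + 1 = 6)
L = -21/80 (L = 2*((-6/(-10) - 6/(-4))/(-16)) = 2*(-(-6*(-⅒) - 6*(-¼))/16) = 2*(-(⅗ + 3/2)/16) = 2*(-1/16*21/10) = 2*(-21/160) = -21/80 ≈ -0.26250)
j = -182184601/6400 (j = 6 - (-21/80 + (7 + 6)²)² = 6 - (-21/80 + 13²)² = 6 - (-21/80 + 169)² = 6 - (13499/80)² = 6 - 1*182223001/6400 = 6 - 182223001/6400 = -182184601/6400 ≈ -28466.)
1/j = 1/(-182184601/6400) = -6400/182184601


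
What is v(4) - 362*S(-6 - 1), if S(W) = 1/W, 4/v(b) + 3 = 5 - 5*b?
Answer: 3244/63 ≈ 51.492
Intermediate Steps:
v(b) = 4/(2 - 5*b) (v(b) = 4/(-3 + (5 - 5*b)) = 4/(2 - 5*b))
v(4) - 362*S(-6 - 1) = -4/(-2 + 5*4) - 362/(-6 - 1) = -4/(-2 + 20) - 362/(-7) = -4/18 - 362*(-⅐) = -4*1/18 + 362/7 = -2/9 + 362/7 = 3244/63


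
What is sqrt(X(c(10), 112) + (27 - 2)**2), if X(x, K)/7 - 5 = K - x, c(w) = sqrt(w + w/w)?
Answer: sqrt(1444 - 7*sqrt(11)) ≈ 37.693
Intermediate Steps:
c(w) = sqrt(1 + w) (c(w) = sqrt(w + 1) = sqrt(1 + w))
X(x, K) = 35 - 7*x + 7*K (X(x, K) = 35 + 7*(K - x) = 35 + (-7*x + 7*K) = 35 - 7*x + 7*K)
sqrt(X(c(10), 112) + (27 - 2)**2) = sqrt((35 - 7*sqrt(1 + 10) + 7*112) + (27 - 2)**2) = sqrt((35 - 7*sqrt(11) + 784) + 25**2) = sqrt((819 - 7*sqrt(11)) + 625) = sqrt(1444 - 7*sqrt(11))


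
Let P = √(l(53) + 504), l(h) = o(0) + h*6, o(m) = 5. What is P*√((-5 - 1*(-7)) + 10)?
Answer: 2*√2481 ≈ 99.619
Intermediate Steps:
l(h) = 5 + 6*h (l(h) = 5 + h*6 = 5 + 6*h)
P = √827 (P = √((5 + 6*53) + 504) = √((5 + 318) + 504) = √(323 + 504) = √827 ≈ 28.758)
P*√((-5 - 1*(-7)) + 10) = √827*√((-5 - 1*(-7)) + 10) = √827*√((-5 + 7) + 10) = √827*√(2 + 10) = √827*√12 = √827*(2*√3) = 2*√2481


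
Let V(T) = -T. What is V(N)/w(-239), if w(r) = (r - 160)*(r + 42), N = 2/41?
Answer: -2/3222723 ≈ -6.2059e-7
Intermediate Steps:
N = 2/41 (N = 2*(1/41) = 2/41 ≈ 0.048781)
w(r) = (-160 + r)*(42 + r)
V(N)/w(-239) = (-1*2/41)/(-6720 + (-239)² - 118*(-239)) = -2/(41*(-6720 + 57121 + 28202)) = -2/41/78603 = -2/41*1/78603 = -2/3222723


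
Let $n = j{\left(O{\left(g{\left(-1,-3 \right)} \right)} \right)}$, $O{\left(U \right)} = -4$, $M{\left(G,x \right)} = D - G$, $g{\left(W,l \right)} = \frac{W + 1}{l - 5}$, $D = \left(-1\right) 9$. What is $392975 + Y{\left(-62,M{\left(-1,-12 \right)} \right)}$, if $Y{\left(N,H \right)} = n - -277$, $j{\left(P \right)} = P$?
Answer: $393248$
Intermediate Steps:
$D = -9$
$g{\left(W,l \right)} = \frac{1 + W}{-5 + l}$
$M{\left(G,x \right)} = -9 - G$
$n = -4$
$Y{\left(N,H \right)} = 273$ ($Y{\left(N,H \right)} = -4 - -277 = -4 + 277 = 273$)
$392975 + Y{\left(-62,M{\left(-1,-12 \right)} \right)} = 392975 + 273 = 393248$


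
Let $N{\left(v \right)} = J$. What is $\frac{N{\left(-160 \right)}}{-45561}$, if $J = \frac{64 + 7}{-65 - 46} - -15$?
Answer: $- \frac{1594}{5057271} \approx -0.00031519$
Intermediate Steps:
$J = \frac{1594}{111}$ ($J = \frac{71}{-111} + 15 = 71 \left(- \frac{1}{111}\right) + 15 = - \frac{71}{111} + 15 = \frac{1594}{111} \approx 14.36$)
$N{\left(v \right)} = \frac{1594}{111}$
$\frac{N{\left(-160 \right)}}{-45561} = \frac{1594}{111 \left(-45561\right)} = \frac{1594}{111} \left(- \frac{1}{45561}\right) = - \frac{1594}{5057271}$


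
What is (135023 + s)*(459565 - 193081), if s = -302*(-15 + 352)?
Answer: 8860326516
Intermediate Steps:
s = -101774 (s = -302*337 = -101774)
(135023 + s)*(459565 - 193081) = (135023 - 101774)*(459565 - 193081) = 33249*266484 = 8860326516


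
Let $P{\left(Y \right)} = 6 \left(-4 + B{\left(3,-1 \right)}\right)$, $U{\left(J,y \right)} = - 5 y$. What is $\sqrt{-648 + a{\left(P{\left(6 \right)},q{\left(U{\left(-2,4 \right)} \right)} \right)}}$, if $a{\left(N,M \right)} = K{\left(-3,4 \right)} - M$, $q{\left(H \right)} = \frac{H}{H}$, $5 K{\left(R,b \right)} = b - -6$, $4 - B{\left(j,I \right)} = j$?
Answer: $i \sqrt{647} \approx 25.436 i$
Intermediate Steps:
$B{\left(j,I \right)} = 4 - j$
$K{\left(R,b \right)} = \frac{6}{5} + \frac{b}{5}$ ($K{\left(R,b \right)} = \frac{b - -6}{5} = \frac{b + 6}{5} = \frac{6 + b}{5} = \frac{6}{5} + \frac{b}{5}$)
$q{\left(H \right)} = 1$
$P{\left(Y \right)} = -18$ ($P{\left(Y \right)} = 6 \left(-4 + \left(4 - 3\right)\right) = 6 \left(-4 + 1\right) = 6 \left(-3\right) = -18$)
$a{\left(N,M \right)} = 2 - M$ ($a{\left(N,M \right)} = \left(\frac{6}{5} + \frac{1}{5} \cdot 4\right) - M = \left(\frac{6}{5} + \frac{4}{5}\right) - M = 2 - M$)
$\sqrt{-648 + a{\left(P{\left(6 \right)},q{\left(U{\left(-2,4 \right)} \right)} \right)}} = \sqrt{-648 + \left(2 - 1\right)} = \sqrt{-648 + 1} = \sqrt{-647} = i \sqrt{647}$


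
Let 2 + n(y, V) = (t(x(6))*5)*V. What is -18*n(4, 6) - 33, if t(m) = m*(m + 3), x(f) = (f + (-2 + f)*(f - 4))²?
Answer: -21062157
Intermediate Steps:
x(f) = (f + (-4 + f)*(-2 + f))² (x(f) = (f + (-2 + f)*(-4 + f))² = (f + (-4 + f)*(-2 + f))²)
t(m) = m*(3 + m)
n(y, V) = -2 + 195020*V (n(y, V) = -2 + (((8 + 6² - 5*6)²*(3 + (8 + 6² - 5*6)²))*5)*V = -2 + (((8 + 36 - 30)²*(3 + (8 + 36 - 30)²))*5)*V = -2 + ((14²*(3 + 14²))*5)*V = -2 + ((196*(3 + 196))*5)*V = -2 + ((196*199)*5)*V = -2 + (39004*5)*V = -2 + 195020*V)
-18*n(4, 6) - 33 = -18*(-2 + 195020*6) - 33 = -18*(-2 + 1170120) - 33 = -18*1170118 - 33 = -21062124 - 33 = -21062157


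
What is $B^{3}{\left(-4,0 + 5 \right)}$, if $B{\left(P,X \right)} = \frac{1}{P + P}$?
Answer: $- \frac{1}{512} \approx -0.0019531$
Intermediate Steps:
$B{\left(P,X \right)} = \frac{1}{2 P}$
$B^{3}{\left(-4,0 + 5 \right)} = \left(\frac{1}{2 \left(-4\right)}\right)^{3} = \left(\frac{1}{2} \left(- \frac{1}{4}\right)\right)^{3} = \left(- \frac{1}{8}\right)^{3} = - \frac{1}{512}$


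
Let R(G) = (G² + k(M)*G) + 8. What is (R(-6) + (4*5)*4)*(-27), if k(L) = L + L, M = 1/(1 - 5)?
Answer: -3429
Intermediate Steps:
M = -¼ (M = 1/(-4) = -¼ ≈ -0.25000)
k(L) = 2*L
R(G) = 8 + G² - G/2 (R(G) = (G² + (2*(-¼))*G) + 8 = (G² - G/2) + 8 = 8 + G² - G/2)
(R(-6) + (4*5)*4)*(-27) = ((8 + (-6)² - ½*(-6)) + (4*5)*4)*(-27) = ((8 + 36 + 3) + 20*4)*(-27) = (47 + 80)*(-27) = 127*(-27) = -3429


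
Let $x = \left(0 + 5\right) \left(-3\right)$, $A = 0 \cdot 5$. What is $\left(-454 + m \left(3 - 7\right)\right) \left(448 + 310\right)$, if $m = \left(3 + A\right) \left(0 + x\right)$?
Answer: $-207692$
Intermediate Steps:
$A = 0$
$x = -15$ ($x = 5 \left(-3\right) = -15$)
$m = -45$ ($m = \left(3 + 0\right) \left(0 - 15\right) = 3 \left(-15\right) = -45$)
$\left(-454 + m \left(3 - 7\right)\right) \left(448 + 310\right) = \left(-454 - 45 \left(3 - 7\right)\right) \left(448 + 310\right) = \left(-454 - -180\right) 758 = \left(-454 + 180\right) 758 = \left(-274\right) 758 = -207692$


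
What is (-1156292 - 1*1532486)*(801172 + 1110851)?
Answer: -5141005377894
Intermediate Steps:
(-1156292 - 1*1532486)*(801172 + 1110851) = (-1156292 - 1532486)*1912023 = -2688778*1912023 = -5141005377894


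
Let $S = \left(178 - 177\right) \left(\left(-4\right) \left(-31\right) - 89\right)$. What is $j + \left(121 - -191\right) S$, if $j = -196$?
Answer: $10724$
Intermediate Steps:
$S = 35$ ($S = 1 \left(124 - 89\right) = 1 \cdot 35 = 35$)
$j + \left(121 - -191\right) S = -196 + \left(121 - -191\right) 35 = -196 + \left(121 + 191\right) 35 = -196 + 312 \cdot 35 = -196 + 10920 = 10724$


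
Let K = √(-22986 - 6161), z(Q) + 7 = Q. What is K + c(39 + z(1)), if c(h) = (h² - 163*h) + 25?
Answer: -4265 + I*√29147 ≈ -4265.0 + 170.72*I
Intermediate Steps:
z(Q) = -7 + Q
K = I*√29147 (K = √(-29147) = I*√29147 ≈ 170.72*I)
c(h) = 25 + h² - 163*h
K + c(39 + z(1)) = I*√29147 + (25 + (39 + (-7 + 1))² - 163*(39 + (-7 + 1))) = I*√29147 + (25 + (39 - 6)² - 163*(39 - 6)) = I*√29147 + (25 + 33² - 163*33) = I*√29147 + (25 + 1089 - 5379) = I*√29147 - 4265 = -4265 + I*√29147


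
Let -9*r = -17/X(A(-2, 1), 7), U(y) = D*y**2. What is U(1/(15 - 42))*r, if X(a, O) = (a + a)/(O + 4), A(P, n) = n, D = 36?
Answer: 374/729 ≈ 0.51303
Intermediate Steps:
X(a, O) = 2*a/(4 + O) (X(a, O) = (2*a)/(4 + O) = 2*a/(4 + O))
U(y) = 36*y**2
r = 187/18 (r = -(-17)/(9*(2*1/(4 + 7))) = -(-17)/(9*(2*1/11)) = -(-17)/(9*(2*1*(1/11))) = -(-17)/(9*2/11) = -(-17)*11/(9*2) = -1/9*(-187/2) = 187/18 ≈ 10.389)
U(1/(15 - 42))*r = (36*(1/(15 - 42))**2)*(187/18) = (36*(1/(-27))**2)*(187/18) = (36*(-1/27)**2)*(187/18) = (36*(1/729))*(187/18) = (4/81)*(187/18) = 374/729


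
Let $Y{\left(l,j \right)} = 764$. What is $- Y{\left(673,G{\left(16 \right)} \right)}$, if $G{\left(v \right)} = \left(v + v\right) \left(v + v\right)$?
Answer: $-764$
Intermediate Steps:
$G{\left(v \right)} = 4 v^{2}$ ($G{\left(v \right)} = 2 v 2 v = 4 v^{2}$)
$- Y{\left(673,G{\left(16 \right)} \right)} = \left(-1\right) 764 = -764$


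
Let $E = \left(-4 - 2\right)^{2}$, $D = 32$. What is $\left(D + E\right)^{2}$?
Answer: $4624$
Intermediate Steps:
$E = 36$ ($E = \left(-6\right)^{2} = 36$)
$\left(D + E\right)^{2} = \left(32 + 36\right)^{2} = 68^{2} = 4624$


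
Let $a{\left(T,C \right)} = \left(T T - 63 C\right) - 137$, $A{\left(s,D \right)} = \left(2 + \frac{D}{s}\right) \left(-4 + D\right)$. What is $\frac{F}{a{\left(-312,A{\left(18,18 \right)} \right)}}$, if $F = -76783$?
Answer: $- \frac{76783}{94561} \approx -0.81199$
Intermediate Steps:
$A{\left(s,D \right)} = \left(-4 + D\right) \left(2 + \frac{D}{s}\right)$
$a{\left(T,C \right)} = -137 + T^{2} - 63 C$ ($a{\left(T,C \right)} = \left(T^{2} - 63 C\right) - 137 = -137 + T^{2} - 63 C$)
$\frac{F}{a{\left(-312,A{\left(18,18 \right)} \right)}} = - \frac{76783}{-137 + \left(-312\right)^{2} - 63 \frac{18^{2} - 72 + 2 \cdot 18 \left(-4 + 18\right)}{18}} = - \frac{76783}{-137 + 97344 - 63 \frac{324 - 72 + 2 \cdot 18 \cdot 14}{18}} = - \frac{76783}{-137 + 97344 - 63 \frac{324 - 72 + 504}{18}} = - \frac{76783}{-137 + 97344 - 63 \cdot \frac{1}{18} \cdot 756} = - \frac{76783}{-137 + 97344 - 2646} = - \frac{76783}{94561}$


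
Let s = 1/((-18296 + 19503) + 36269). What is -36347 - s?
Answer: -1362140173/37476 ≈ -36347.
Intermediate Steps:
s = 1/37476 (s = 1/(1207 + 36269) = 1/37476 ≈ 2.6684e-5)
-36347 - s = -36347 - 1*1/37476 = -36347 - 1/37476 = -1362140173/37476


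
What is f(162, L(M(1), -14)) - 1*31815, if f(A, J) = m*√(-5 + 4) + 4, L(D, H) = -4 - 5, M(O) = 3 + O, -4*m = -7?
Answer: -31811 + 7*I/4 ≈ -31811.0 + 1.75*I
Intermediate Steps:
m = 7/4 (m = -¼*(-7) = 7/4 ≈ 1.7500)
L(D, H) = -9
f(A, J) = 4 + 7*I/4 (f(A, J) = 7*√(-5 + 4)/4 + 4 = 7*√(-1)/4 + 4 = 7*I/4 + 4 = 4 + 7*I/4)
f(162, L(M(1), -14)) - 1*31815 = (4 + 7*I/4) - 1*31815 = (4 + 7*I/4) - 31815 = -31811 + 7*I/4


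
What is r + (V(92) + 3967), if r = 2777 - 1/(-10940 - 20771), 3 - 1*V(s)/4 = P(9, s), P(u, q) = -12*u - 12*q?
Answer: 367974445/31711 ≈ 11604.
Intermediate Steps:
P(u, q) = -12*q - 12*u
V(s) = 444 + 48*s (V(s) = 12 - 4*(-12*s - 12*9) = 12 - 4*(-12*s - 108) = 12 - 4*(-108 - 12*s) = 12 + (432 + 48*s) = 444 + 48*s)
r = 88061448/31711 (r = 2777 - 1/(-31711) = 2777 - 1*(-1/31711) = 2777 + 1/31711 = 88061448/31711 ≈ 2777.0)
r + (V(92) + 3967) = 88061448/31711 + ((444 + 48*92) + 3967) = 88061448/31711 + ((444 + 4416) + 3967) = 88061448/31711 + (4860 + 3967) = 88061448/31711 + 8827 = 367974445/31711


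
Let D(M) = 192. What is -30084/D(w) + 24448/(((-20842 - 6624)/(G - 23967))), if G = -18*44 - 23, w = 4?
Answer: 4812534057/219728 ≈ 21902.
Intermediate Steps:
G = -815 (G = -792 - 23 = -815)
-30084/D(w) + 24448/(((-20842 - 6624)/(G - 23967))) = -30084/192 + 24448/(((-20842 - 6624)/(-815 - 23967))) = -30084*1/192 + 24448/((-27466/(-24782))) = -2507/16 + 24448/((-27466*(-1/24782))) = -2507/16 + 24448/(13733/12391) = -2507/16 + 24448*(12391/13733) = -2507/16 + 302935168/13733 = 4812534057/219728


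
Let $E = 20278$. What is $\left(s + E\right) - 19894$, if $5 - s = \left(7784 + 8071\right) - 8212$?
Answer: $-7254$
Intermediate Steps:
$s = -7638$ ($s = 5 - \left(\left(7784 + 8071\right) - 8212\right) = 5 - \left(15855 - 8212\right) = 5 - 7643 = -7638$)
$\left(s + E\right) - 19894 = \left(-7638 + 20278\right) - 19894 = 12640 - 19894 = -7254$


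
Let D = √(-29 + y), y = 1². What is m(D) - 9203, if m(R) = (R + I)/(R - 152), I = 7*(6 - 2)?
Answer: -53222006/5783 - 90*I*√7/5783 ≈ -9203.2 - 0.041175*I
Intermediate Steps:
y = 1
I = 28 (I = 7*4 = 28)
D = 2*I*√7 (D = √(-29 + 1) = √(-28) = 2*I*√7 ≈ 5.2915*I)
m(R) = (28 + R)/(-152 + R) (m(R) = (R + 28)/(R - 152) = (28 + R)/(-152 + R))
m(D) - 9203 = (28 + 2*I*√7)/(-152 + 2*I*√7) - 9203 = -9203 + (28 + 2*I*√7)/(-152 + 2*I*√7)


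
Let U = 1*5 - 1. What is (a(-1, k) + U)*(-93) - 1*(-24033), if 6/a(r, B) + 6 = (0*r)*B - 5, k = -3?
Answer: 260829/11 ≈ 23712.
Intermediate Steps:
U = 4 (U = 5 - 1 = 4)
a(r, B) = -6/11 (a(r, B) = 6/(-6 + ((0*r)*B - 5)) = 6/(-6 + (0*B - 5)) = 6/(-6 + (0 - 5)) = 6/(-6 - 5) = 6/(-11) = 6*(-1/11) = -6/11)
(a(-1, k) + U)*(-93) - 1*(-24033) = (-6/11 + 4)*(-93) - 1*(-24033) = (38/11)*(-93) + 24033 = -3534/11 + 24033 = 260829/11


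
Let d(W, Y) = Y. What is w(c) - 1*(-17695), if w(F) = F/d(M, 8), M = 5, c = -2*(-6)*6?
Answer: 17704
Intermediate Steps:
c = 72 (c = 12*6 = 72)
w(F) = F/8
w(c) - 1*(-17695) = (⅛)*72 - 1*(-17695) = 9 + 17695 = 17704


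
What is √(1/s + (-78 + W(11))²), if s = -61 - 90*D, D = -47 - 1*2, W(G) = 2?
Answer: 5*√4369844757/4349 ≈ 76.000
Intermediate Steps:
D = -49 (D = -47 - 2 = -49)
s = 4349 (s = -61 - 90*(-49) = -61 + 4410 = 4349)
√(1/s + (-78 + W(11))²) = √(1/4349 + (-78 + 2)²) = √(1/4349 + (-76)²) = √(1/4349 + 5776) = √(25119825/4349) = 5*√4369844757/4349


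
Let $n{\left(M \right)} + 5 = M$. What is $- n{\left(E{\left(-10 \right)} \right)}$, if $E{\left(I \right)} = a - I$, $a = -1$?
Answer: $-4$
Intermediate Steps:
$E{\left(I \right)} = -1 - I$
$n{\left(M \right)} = -5 + M$
$- n{\left(E{\left(-10 \right)} \right)} = - (-5 - -9) = - (-5 + \left(-1 + 10\right)) = - (-5 + 9) = \left(-1\right) 4 = -4$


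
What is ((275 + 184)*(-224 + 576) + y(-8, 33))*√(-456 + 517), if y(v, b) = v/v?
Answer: 161569*√61 ≈ 1.2619e+6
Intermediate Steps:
y(v, b) = 1
((275 + 184)*(-224 + 576) + y(-8, 33))*√(-456 + 517) = ((275 + 184)*(-224 + 576) + 1)*√(-456 + 517) = (459*352 + 1)*√61 = (161568 + 1)*√61 = 161569*√61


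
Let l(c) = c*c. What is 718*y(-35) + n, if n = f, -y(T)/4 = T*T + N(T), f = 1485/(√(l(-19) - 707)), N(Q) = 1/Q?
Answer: -123134128/35 - 1485*I*√346/346 ≈ -3.5181e+6 - 79.834*I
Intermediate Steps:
l(c) = c²
f = -1485*I*√346/346 (f = 1485/(√((-19)² - 707)) = 1485/(√(361 - 707)) = 1485/(√(-346)) = 1485/((I*√346)) = 1485*(-I*√346/346) = -1485*I*√346/346 ≈ -79.834*I)
y(T) = -4/T - 4*T² (y(T) = -4*(T*T + 1/T) = -4*(T² + 1/T) = -4*(1/T + T²) = -4/T - 4*T²)
n = -1485*I*√346/346 ≈ -79.834*I
718*y(-35) + n = 718*(4*(-1 - 1*(-35)³)/(-35)) - 1485*I*√346/346 = 718*(4*(-1/35)*(-1 - 1*(-42875))) - 1485*I*√346/346 = 718*(4*(-1/35)*(-1 + 42875)) - 1485*I*√346/346 = 718*(4*(-1/35)*42874) - 1485*I*√346/346 = 718*(-171496/35) - 1485*I*√346/346 = -123134128/35 - 1485*I*√346/346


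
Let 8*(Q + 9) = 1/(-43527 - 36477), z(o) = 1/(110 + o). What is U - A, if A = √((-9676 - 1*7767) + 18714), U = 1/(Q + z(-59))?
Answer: -3626848/32570523 - √1271 ≈ -35.762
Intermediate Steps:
Q = -5760289/640032 (Q = -9 + 1/(8*(-43527 - 36477)) = -9 + (⅛)/(-80004) = -9 + (⅛)*(-1/80004) = -9 - 1/640032 = -5760289/640032 ≈ -9.0000)
U = -3626848/32570523 (U = 1/(-5760289/640032 + 1/(110 - 59)) = 1/(-5760289/640032 + 1/51) = 1/(-32570523/3626848) = -3626848/32570523 ≈ -0.11135)
A = √1271 (A = √((-9676 - 7767) + 18714) = √(-17443 + 18714) = √1271 ≈ 35.651)
U - A = -3626848/32570523 - √1271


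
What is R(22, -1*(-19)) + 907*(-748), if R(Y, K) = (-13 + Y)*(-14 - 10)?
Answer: -678652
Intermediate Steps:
R(Y, K) = 312 - 24*Y (R(Y, K) = (-13 + Y)*(-24) = 312 - 24*Y)
R(22, -1*(-19)) + 907*(-748) = (312 - 24*22) + 907*(-748) = (312 - 528) - 678436 = -216 - 678436 = -678652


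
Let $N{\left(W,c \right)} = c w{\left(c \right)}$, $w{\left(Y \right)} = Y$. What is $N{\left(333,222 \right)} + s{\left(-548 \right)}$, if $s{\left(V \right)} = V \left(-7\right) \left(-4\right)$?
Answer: $33940$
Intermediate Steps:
$s{\left(V \right)} = 28 V$ ($s{\left(V \right)} = - 7 V \left(-4\right) = 28 V$)
$N{\left(W,c \right)} = c^{2}$ ($N{\left(W,c \right)} = c c = c^{2}$)
$N{\left(333,222 \right)} + s{\left(-548 \right)} = 222^{2} + 28 \left(-548\right) = 49284 - 15344 = 33940$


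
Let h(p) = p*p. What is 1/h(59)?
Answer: 1/3481 ≈ 0.00028727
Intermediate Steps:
h(p) = p²
1/h(59) = 1/(59²) = 1/3481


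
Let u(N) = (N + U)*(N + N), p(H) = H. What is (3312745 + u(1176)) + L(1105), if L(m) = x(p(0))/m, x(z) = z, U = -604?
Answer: 4658089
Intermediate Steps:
u(N) = 2*N*(-604 + N) (u(N) = (N - 604)*(N + N) = (-604 + N)*(2*N) = 2*N*(-604 + N))
L(m) = 0 (L(m) = 0/m = 0)
(3312745 + u(1176)) + L(1105) = (3312745 + 2*1176*(-604 + 1176)) + 0 = (3312745 + 2*1176*572) + 0 = (3312745 + 1345344) + 0 = 4658089 + 0 = 4658089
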